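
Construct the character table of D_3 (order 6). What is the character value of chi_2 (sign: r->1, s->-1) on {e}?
Conjugacy classes: {e} of size 1, {r^1, r^2} of size 2, {s, sr, ..., sr^2} of size 3.
Character table:
  irrep \ class              {e} (size 1)  {r^1, r^2} (size 2)  {s, sr, ..., sr^2} (size 3)
  chi_1 (triv)               1             1                    1                          
  chi_2 (sign: r->1, s->-1)  1             1                    -1                         
  chi_3 (2d, j=1)            2             -1                   0                          

Spot check: chi_2 (sign: r->1, s->-1) on {e} = 1.

D_3 has order 2*3 = 6 with 3 conjugacy classes, hence 3 irreducibles. Sum of squared dims 1 + 1 + 4 = 6 = |G|. Linear characters come from the abelianisation; the 2-dimensional irreps have character r^k -> 2*cos(2*pi*j*k/3), reflections -> 0.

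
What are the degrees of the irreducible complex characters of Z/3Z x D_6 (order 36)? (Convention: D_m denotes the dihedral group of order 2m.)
Dimensions: 1, 1, 1, 1, 1, 1, 1, 1, 1, 1, 1, 1, 2, 2, 2, 2, 2, 2

Justification: There are 18 irreducibles (= number of conjugacy classes). Their dimensions d_i satisfy sum d_i^2 = |G| = 36: 1 + 1 + 1 + 1 + 1 + 1 + 1 + 1 + 1 + 1 + 1 + 1 + 4 + 4 + 4 + 4 + 4 + 4 = 36. (For the product with Z/3Z: each of the 3 1-dim characters of Z/3Z tensors with each irrep of D_6, giving 3 copies of each D_6-dimension.)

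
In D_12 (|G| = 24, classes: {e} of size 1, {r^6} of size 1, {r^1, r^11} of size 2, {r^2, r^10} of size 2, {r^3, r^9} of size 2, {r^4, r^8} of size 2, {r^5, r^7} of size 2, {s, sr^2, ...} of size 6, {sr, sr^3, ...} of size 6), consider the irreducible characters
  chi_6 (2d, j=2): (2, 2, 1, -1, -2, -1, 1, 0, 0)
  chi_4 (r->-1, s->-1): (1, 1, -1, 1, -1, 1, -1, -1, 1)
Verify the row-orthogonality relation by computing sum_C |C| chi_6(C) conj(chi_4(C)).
Sum = 0; so <chi_6, chi_4> = 0 (distinct irreducibles are orthogonal).

Justification: Compute term by term over conjugacy classes (|C| * chi_6(C) * conj(chi_4(C))):
  1*(2)*conj(1) + 1*(2)*conj(1) + 2*(1)*conj(-1) + 2*(-1)*conj(1) + 2*(-2)*conj(-1) + 2*(-1)*conj(1) + 2*(1)*conj(-1) + 6*(0)*conj(-1) + 6*(0)*conj(1)
  = (2) + (2) + (-2) + (-2) + (4) + (-2) + (-2) + (0) + (0)
  = 0.
Dividing by |G| = 24 gives 0/24 = 0, matching the row-orthogonality relation <chi_6, chi_4> = [chi_6 = chi_4].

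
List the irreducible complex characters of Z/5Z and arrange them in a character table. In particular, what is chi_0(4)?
Character table of Z/5Z (irreps indexed chi_0,...,chi_4 with chi_k(m) = zeta_5^(k*m), zeta_5 = exp(2*pi*i/5)):
  irrep \ class  {0} (size 1)  {1} (size 1)    {2} (size 1)    {3} (size 1)    {4} (size 1)  
  chi_0          1             1               1               1               1             
  chi_1          1             exp(2*I*pi/5)   exp(4*I*pi/5)   exp(-4*I*pi/5)  exp(-2*I*pi/5)
  chi_2          1             exp(4*I*pi/5)   exp(-2*I*pi/5)  exp(2*I*pi/5)   exp(-4*I*pi/5)
  chi_3          1             exp(-4*I*pi/5)  exp(2*I*pi/5)   exp(-2*I*pi/5)  exp(4*I*pi/5) 
  chi_4          1             exp(-2*I*pi/5)  exp(-4*I*pi/5)  exp(4*I*pi/5)   exp(2*I*pi/5) 

Spot check: chi_0(4) = zeta_5^(0*4) = zeta_5^0 = 1.

Z/5Z is abelian, so all 5 irreducible complex representations are 1-dimensional. They are given by chi_k(m) = zeta_5^(k*m) for k = 0,...,4. Row orthogonality: sum_m chi_k(m) conj(chi_l(m)) = 5 * [k = l].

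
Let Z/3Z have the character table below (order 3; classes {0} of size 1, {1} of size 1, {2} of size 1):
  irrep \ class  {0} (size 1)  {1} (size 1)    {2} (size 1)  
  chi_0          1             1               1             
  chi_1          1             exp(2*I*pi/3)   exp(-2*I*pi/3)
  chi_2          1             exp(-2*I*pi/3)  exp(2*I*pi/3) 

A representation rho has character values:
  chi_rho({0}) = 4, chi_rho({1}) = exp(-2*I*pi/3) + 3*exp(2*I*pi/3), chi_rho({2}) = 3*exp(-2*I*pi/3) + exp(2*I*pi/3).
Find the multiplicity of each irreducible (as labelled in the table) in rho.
Multiplicities: chi_0: 0, chi_1: 3, chi_2: 1.

Details: Use <chi_rho, chi> = (1/|G|) sum_C |C| * chi_rho(C) * conj(chi(C)) with |G| = 3 for each irreducible chi in the table:
  <chi_rho, chi_0> = (1/3)[1*(4)*conj(1) + 1*(exp(-2*I*pi/3) + 3*exp(2*I*pi/3))*conj(1) + 1*(3*exp(-2*I*pi/3) + exp(2*I*pi/3))*conj(1)]
      = (1/3)[(4) + (exp(-2*I*pi/3) + 3*exp(2*I*pi/3)) + (3*exp(-2*I*pi/3) + exp(2*I*pi/3))] = 0/3 = 0
  <chi_rho, chi_1> = (1/3)[1*(4)*conj(1) + 1*(exp(-2*I*pi/3) + 3*exp(2*I*pi/3))*conj(exp(2*I*pi/3)) + 1*(3*exp(-2*I*pi/3) + exp(2*I*pi/3))*conj(exp(-2*I*pi/3))]
      = (1/3)[(4) + (3 + exp(2*I*pi/3)) + (3 + exp(-2*I*pi/3))] = 9/3 = 3
  <chi_rho, chi_2> = (1/3)[1*(4)*conj(1) + 1*(exp(-2*I*pi/3) + 3*exp(2*I*pi/3))*conj(exp(-2*I*pi/3)) + 1*(3*exp(-2*I*pi/3) + exp(2*I*pi/3))*conj(exp(2*I*pi/3))]
      = (1/3)[(4) + (1 + 3*exp(-2*I*pi/3)) + (1 + 3*exp(2*I*pi/3))] = 3/3 = 1
(Exp terms are combined using exp(i*s)*conj(exp(i*t)) = exp(i*(s-t)), and sums of them are collapsed using the identity that for every m > 1 the m distinct m-th roots of unity sum to 0, e.g. 1 + exp(2*I*pi/3) + exp(-2*I*pi/3) = 0.)
Dimension check: dim(rho) = sum (mult * dim) = 0*1 + 3*1 + 1*1 = 4 = chi_rho(e) = 4.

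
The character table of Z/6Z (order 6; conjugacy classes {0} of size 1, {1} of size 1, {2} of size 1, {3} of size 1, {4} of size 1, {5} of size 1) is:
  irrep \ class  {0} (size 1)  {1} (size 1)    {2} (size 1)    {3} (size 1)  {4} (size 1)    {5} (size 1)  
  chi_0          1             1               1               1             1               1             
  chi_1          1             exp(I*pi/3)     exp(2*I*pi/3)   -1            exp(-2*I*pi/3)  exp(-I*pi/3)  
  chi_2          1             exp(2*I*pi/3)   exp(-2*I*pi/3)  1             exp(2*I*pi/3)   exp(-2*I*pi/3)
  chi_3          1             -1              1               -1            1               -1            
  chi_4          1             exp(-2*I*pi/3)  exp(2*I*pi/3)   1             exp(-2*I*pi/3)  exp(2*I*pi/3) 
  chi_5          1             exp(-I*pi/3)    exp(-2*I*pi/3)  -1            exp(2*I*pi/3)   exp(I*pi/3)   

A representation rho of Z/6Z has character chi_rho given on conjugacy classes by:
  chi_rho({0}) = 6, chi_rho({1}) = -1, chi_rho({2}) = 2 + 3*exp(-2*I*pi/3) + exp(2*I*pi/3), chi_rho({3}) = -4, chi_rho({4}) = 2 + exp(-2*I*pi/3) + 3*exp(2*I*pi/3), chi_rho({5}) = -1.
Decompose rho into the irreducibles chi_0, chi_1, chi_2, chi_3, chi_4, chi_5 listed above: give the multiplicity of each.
Multiplicities: chi_0: 0, chi_1: 1, chi_2: 1, chi_3: 2, chi_4: 0, chi_5: 2.

Working: Use <chi_rho, chi> = (1/|G|) sum_C |C| * chi_rho(C) * conj(chi(C)) with |G| = 6 for each irreducible chi in the table:
  <chi_rho, chi_0> = (1/6)[1*(6)*conj(1) + 1*(-1)*conj(1) + 1*(2 + 3*exp(-2*I*pi/3) + exp(2*I*pi/3))*conj(1) + 1*(-4)*conj(1) + 1*(2 + exp(-2*I*pi/3) + 3*exp(2*I*pi/3))*conj(1) + 1*(-1)*conj(1)]
      = (1/6)[(6) + (-1) + (2 + 3*exp(-2*I*pi/3) + exp(2*I*pi/3)) + (-4) + (2 + exp(-2*I*pi/3) + 3*exp(2*I*pi/3)) + (-1)] = 0/6 = 0
  <chi_rho, chi_1> = (1/6)[1*(6)*conj(1) + 1*(-1)*conj(exp(I*pi/3)) + 1*(2 + 3*exp(-2*I*pi/3) + exp(2*I*pi/3))*conj(exp(2*I*pi/3)) + 1*(-4)*conj(-1) + 1*(2 + exp(-2*I*pi/3) + 3*exp(2*I*pi/3))*conj(exp(-2*I*pi/3)) + 1*(-1)*conj(exp(-I*pi/3))]
      = (1/6)[(6) + (1 + 2*exp(-2*I*pi/3) + exp(I*pi/3) - 2*exp(-I*pi/3)) + (1 + 2*exp(-2*I*pi/3) + 3*exp(2*I*pi/3)) + (4) + (1 + 3*exp(-2*I*pi/3) + 2*exp(2*I*pi/3)) + (1 - 2*exp(I*pi/3) + exp(-I*pi/3) + 2*exp(2*I*pi/3))] = 6/6 = 1
  <chi_rho, chi_2> = (1/6)[1*(6)*conj(1) + 1*(-1)*conj(exp(2*I*pi/3)) + 1*(2 + 3*exp(-2*I*pi/3) + exp(2*I*pi/3))*conj(exp(-2*I*pi/3)) + 1*(-4)*conj(1) + 1*(2 + exp(-2*I*pi/3) + 3*exp(2*I*pi/3))*conj(exp(2*I*pi/3)) + 1*(-1)*conj(exp(-2*I*pi/3))]
      = (1/6)[(6) + (-1 + exp(-I*pi/3) - 2*exp(-2*I*pi/3)) + (3 + exp(-2*I*pi/3) + 2*exp(2*I*pi/3)) + (-4) + (3 + 2*exp(-2*I*pi/3) + exp(2*I*pi/3)) + (-1 - 2*exp(2*I*pi/3) + exp(I*pi/3))] = 6/6 = 1
  <chi_rho, chi_3> = (1/6)[1*(6)*conj(1) + 1*(-1)*conj(-1) + 1*(2 + 3*exp(-2*I*pi/3) + exp(2*I*pi/3))*conj(1) + 1*(-4)*conj(-1) + 1*(2 + exp(-2*I*pi/3) + 3*exp(2*I*pi/3))*conj(1) + 1*(-1)*conj(-1)]
      = (1/6)[(6) + (1) + (2 + 3*exp(-2*I*pi/3) + exp(2*I*pi/3)) + (4) + (2 + exp(-2*I*pi/3) + 3*exp(2*I*pi/3)) + (1)] = 12/6 = 2
  <chi_rho, chi_4> = (1/6)[1*(6)*conj(1) + 1*(-1)*conj(exp(-2*I*pi/3)) + 1*(2 + 3*exp(-2*I*pi/3) + exp(2*I*pi/3))*conj(exp(2*I*pi/3)) + 1*(-4)*conj(1) + 1*(2 + exp(-2*I*pi/3) + 3*exp(2*I*pi/3))*conj(exp(-2*I*pi/3)) + 1*(-1)*conj(exp(2*I*pi/3))]
      = (1/6)[(6) + (-1 - 2*exp(2*I*pi/3) + exp(-2*I*pi/3) + 2*exp(I*pi/3)) + (1 + 2*exp(-2*I*pi/3) + 3*exp(2*I*pi/3)) + (-4) + (1 + 3*exp(-2*I*pi/3) + 2*exp(2*I*pi/3)) + (-1 + 2*exp(-I*pi/3) + exp(2*I*pi/3) - 2*exp(-2*I*pi/3))] = 0/6 = 0
  <chi_rho, chi_5> = (1/6)[1*(6)*conj(1) + 1*(-1)*conj(exp(-I*pi/3)) + 1*(2 + 3*exp(-2*I*pi/3) + exp(2*I*pi/3))*conj(exp(-2*I*pi/3)) + 1*(-4)*conj(-1) + 1*(2 + exp(-2*I*pi/3) + 3*exp(2*I*pi/3))*conj(exp(2*I*pi/3)) + 1*(-1)*conj(exp(I*pi/3))]
      = (1/6)[(6) + (1 - 2*exp(I*pi/3) + exp(2*I*pi/3)) + (3 + exp(-2*I*pi/3) + 2*exp(2*I*pi/3)) + (4) + (3 + 2*exp(-2*I*pi/3) + exp(2*I*pi/3)) + (1 + exp(-2*I*pi/3) - 2*exp(-I*pi/3))] = 12/6 = 2
(Exp terms are combined using exp(i*s)*conj(exp(i*t)) = exp(i*(s-t)), and sums of them are collapsed using the identity that for every m > 1 the m distinct m-th roots of unity sum to 0, e.g. 1 + exp(2*I*pi/3) + exp(-2*I*pi/3) = 0.)
Dimension check: dim(rho) = sum (mult * dim) = 0*1 + 1*1 + 1*1 + 2*1 + 0*1 + 2*1 = 6 = chi_rho(e) = 6.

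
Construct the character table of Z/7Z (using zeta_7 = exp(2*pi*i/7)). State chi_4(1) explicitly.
Character table of Z/7Z (irreps indexed chi_0,...,chi_6 with chi_k(m) = zeta_7^(k*m), zeta_7 = exp(2*pi*i/7)):
  irrep \ class  {0} (size 1)  {1} (size 1)    {2} (size 1)    {3} (size 1)    {4} (size 1)    {5} (size 1)    {6} (size 1)  
  chi_0          1             1               1               1               1               1               1             
  chi_1          1             exp(2*I*pi/7)   exp(4*I*pi/7)   exp(6*I*pi/7)   exp(-6*I*pi/7)  exp(-4*I*pi/7)  exp(-2*I*pi/7)
  chi_2          1             exp(4*I*pi/7)   exp(-6*I*pi/7)  exp(-2*I*pi/7)  exp(2*I*pi/7)   exp(6*I*pi/7)   exp(-4*I*pi/7)
  chi_3          1             exp(6*I*pi/7)   exp(-2*I*pi/7)  exp(4*I*pi/7)   exp(-4*I*pi/7)  exp(2*I*pi/7)   exp(-6*I*pi/7)
  chi_4          1             exp(-6*I*pi/7)  exp(2*I*pi/7)   exp(-4*I*pi/7)  exp(4*I*pi/7)   exp(-2*I*pi/7)  exp(6*I*pi/7) 
  chi_5          1             exp(-4*I*pi/7)  exp(6*I*pi/7)   exp(2*I*pi/7)   exp(-2*I*pi/7)  exp(-6*I*pi/7)  exp(4*I*pi/7) 
  chi_6          1             exp(-2*I*pi/7)  exp(-4*I*pi/7)  exp(-6*I*pi/7)  exp(6*I*pi/7)   exp(4*I*pi/7)   exp(2*I*pi/7) 

Spot check: chi_4(1) = zeta_7^(4*1) = zeta_7^4 = exp(-6*I*pi/7).

Why: Z/7Z is abelian, so all 7 irreducible complex representations are 1-dimensional. They are given by chi_k(m) = zeta_7^(k*m) for k = 0,...,6. Row orthogonality: sum_m chi_k(m) conj(chi_l(m)) = 7 * [k = l].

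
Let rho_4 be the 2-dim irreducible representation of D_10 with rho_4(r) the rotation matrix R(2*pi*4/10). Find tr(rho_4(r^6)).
chi_{rho_4}(r^6) = 2*cos(2*pi*4*6/10) = -sqrt(5)/2 - 1/2

Solution. rho_4(r^6) is rotation by angle 2*pi*4*6/10, whose trace is 2*cos(2*pi*4*6/10) = -sqrt(5)/2 - 1/2.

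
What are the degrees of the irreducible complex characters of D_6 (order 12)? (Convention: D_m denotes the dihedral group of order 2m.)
Dimensions: 1, 1, 1, 1, 2, 2

Working: There are 6 irreducibles (= number of conjugacy classes). Their dimensions d_i satisfy sum d_i^2 = |G| = 12: 1 + 1 + 1 + 1 + 4 + 4 = 12.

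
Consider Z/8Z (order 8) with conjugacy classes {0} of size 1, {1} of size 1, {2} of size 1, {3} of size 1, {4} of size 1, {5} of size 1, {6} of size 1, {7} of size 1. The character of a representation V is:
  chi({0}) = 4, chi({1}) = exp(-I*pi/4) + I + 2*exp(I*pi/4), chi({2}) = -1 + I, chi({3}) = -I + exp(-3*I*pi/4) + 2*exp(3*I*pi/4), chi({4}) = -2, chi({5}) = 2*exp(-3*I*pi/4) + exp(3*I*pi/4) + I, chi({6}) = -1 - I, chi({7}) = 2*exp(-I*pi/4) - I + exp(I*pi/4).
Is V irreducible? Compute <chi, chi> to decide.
Not irreducible (reducible): <chi, chi> = 6 > 1.

Justification: <chi, chi> = (1/|G|) sum_C |C| * |chi(C)|^2 = (1/8)[1*|4|^2 + 1*|exp(-I*pi/4) + I + 2*exp(I*pi/4)|^2 + 1*|-1 + I|^2 + 1*|-I + exp(-3*I*pi/4) + 2*exp(3*I*pi/4)|^2 + 1*|-2|^2 + 1*|2*exp(-3*I*pi/4) + exp(3*I*pi/4) + I|^2 + 1*|-1 - I|^2 + 1*|2*exp(-I*pi/4) - I + exp(I*pi/4)|^2]
  = (1/8)[(16) + (6 - exp(3*I*pi/4) + exp(I*pi/4)) + (2) + (6 + exp(-3*I*pi/4) - exp(-I*pi/4)) + (4) + (6 + exp(-3*I*pi/4) - exp(-I*pi/4)) + (2) + (6 - exp(3*I*pi/4) + exp(I*pi/4))] = 48/8 = 6.
(Exp terms are combined using exp(i*s)*conj(exp(i*t)) = exp(i*(s-t)), and sums of them are collapsed using the identity that for every m > 1 the m distinct m-th roots of unity sum to 0, e.g. 1 + exp(2*I*pi/3) + exp(-2*I*pi/3) = 0.)
A character is irreducible iff <chi, chi> = 1, so this representation is reducible.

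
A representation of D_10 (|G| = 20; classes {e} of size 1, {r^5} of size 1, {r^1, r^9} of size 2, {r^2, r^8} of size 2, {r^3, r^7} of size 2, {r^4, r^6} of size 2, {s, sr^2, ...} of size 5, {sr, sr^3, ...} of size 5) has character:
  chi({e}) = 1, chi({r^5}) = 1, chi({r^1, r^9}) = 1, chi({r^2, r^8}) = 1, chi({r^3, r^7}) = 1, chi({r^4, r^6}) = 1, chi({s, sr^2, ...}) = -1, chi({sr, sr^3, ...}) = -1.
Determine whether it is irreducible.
Irreducible: <chi, chi> = 1.

Proof sketch: <chi, chi> = (1/|G|) sum_C |C| * |chi(C)|^2 = (1/20)[1*|1|^2 + 1*|1|^2 + 2*|1|^2 + 2*|1|^2 + 2*|1|^2 + 2*|1|^2 + 5*|-1|^2 + 5*|-1|^2]
  = (1/20)[(1) + (1) + (2) + (2) + (2) + (2) + (5) + (5)] = 20/20 = 1.
A character is irreducible iff <chi, chi> = 1, so this representation is irreducible.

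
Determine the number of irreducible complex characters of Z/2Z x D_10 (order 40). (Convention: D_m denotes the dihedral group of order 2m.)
16

Why: The number of irreducible complex representations of a finite group equals its number of conjugacy classes. For a direct product, #classes(G x H) = #classes(G) * #classes(H). Z/2Z has 2 classes (abelian), D_10 has 8 classes, so 2 * 8 = 16, so Z/2Z x D_10 (order 40) has exactly 16 irreducible complex representations.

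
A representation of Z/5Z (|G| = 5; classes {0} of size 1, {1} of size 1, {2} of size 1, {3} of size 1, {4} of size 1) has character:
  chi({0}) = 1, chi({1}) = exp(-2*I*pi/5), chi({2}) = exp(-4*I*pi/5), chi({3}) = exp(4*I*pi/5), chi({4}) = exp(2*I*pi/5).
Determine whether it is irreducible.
Irreducible: <chi, chi> = 1.

Why: <chi, chi> = (1/|G|) sum_C |C| * |chi(C)|^2 = (1/5)[1*|1|^2 + 1*|exp(-2*I*pi/5)|^2 + 1*|exp(-4*I*pi/5)|^2 + 1*|exp(4*I*pi/5)|^2 + 1*|exp(2*I*pi/5)|^2]
  = (1/5)[(1) + (1) + (1) + (1) + (1)] = 5/5 = 1.
(Exp terms are combined using exp(i*s)*conj(exp(i*t)) = exp(i*(s-t)), and sums of them are collapsed using the identity that for every m > 1 the m distinct m-th roots of unity sum to 0, e.g. 1 + exp(2*I*pi/3) + exp(-2*I*pi/3) = 0.)
A character is irreducible iff <chi, chi> = 1, so this representation is irreducible.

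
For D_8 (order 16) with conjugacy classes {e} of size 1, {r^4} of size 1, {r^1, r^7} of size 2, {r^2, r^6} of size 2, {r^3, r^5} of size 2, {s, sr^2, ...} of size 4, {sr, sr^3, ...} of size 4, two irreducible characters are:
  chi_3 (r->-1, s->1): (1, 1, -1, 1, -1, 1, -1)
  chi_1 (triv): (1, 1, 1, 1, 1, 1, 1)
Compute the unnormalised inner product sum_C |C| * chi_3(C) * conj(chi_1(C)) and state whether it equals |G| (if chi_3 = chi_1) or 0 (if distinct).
Sum = 0; so <chi_3, chi_1> = 0 (distinct irreducibles are orthogonal).

Derivation: Compute term by term over conjugacy classes (|C| * chi_3(C) * conj(chi_1(C))):
  1*(1)*conj(1) + 1*(1)*conj(1) + 2*(-1)*conj(1) + 2*(1)*conj(1) + 2*(-1)*conj(1) + 4*(1)*conj(1) + 4*(-1)*conj(1)
  = (1) + (1) + (-2) + (2) + (-2) + (4) + (-4)
  = 0.
Dividing by |G| = 16 gives 0/16 = 0, matching the row-orthogonality relation <chi_3, chi_1> = [chi_3 = chi_1].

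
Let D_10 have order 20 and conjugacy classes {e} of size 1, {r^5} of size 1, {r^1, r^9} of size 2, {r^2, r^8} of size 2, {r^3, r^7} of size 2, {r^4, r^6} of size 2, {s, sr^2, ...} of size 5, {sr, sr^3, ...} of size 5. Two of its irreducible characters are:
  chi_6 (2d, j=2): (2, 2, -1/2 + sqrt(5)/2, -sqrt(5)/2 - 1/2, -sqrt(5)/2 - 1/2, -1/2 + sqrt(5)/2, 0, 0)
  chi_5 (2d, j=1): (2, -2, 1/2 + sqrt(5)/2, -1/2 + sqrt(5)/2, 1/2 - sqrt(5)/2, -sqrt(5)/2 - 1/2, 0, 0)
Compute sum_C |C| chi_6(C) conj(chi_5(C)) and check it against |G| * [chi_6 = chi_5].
Sum = 0; so <chi_6, chi_5> = 0 (distinct irreducibles are orthogonal).

Working: Compute term by term over conjugacy classes (|C| * chi_6(C) * conj(chi_5(C))):
  1*(2)*conj(2) + 1*(2)*conj(-2) + 2*(-1/2 + sqrt(5)/2)*conj(1/2 + sqrt(5)/2) + 2*(-sqrt(5)/2 - 1/2)*conj(-1/2 + sqrt(5)/2) + 2*(-sqrt(5)/2 - 1/2)*conj(1/2 - sqrt(5)/2) + 2*(-1/2 + sqrt(5)/2)*conj(-sqrt(5)/2 - 1/2) + 5*(0)*conj(0) + 5*(0)*conj(0)
  = (4) + (-4) + (2) + (-2) + (2) + (-2) + (0) + (0)
  = 0.
Dividing by |G| = 20 gives 0/20 = 0, matching the row-orthogonality relation <chi_6, chi_5> = [chi_6 = chi_5].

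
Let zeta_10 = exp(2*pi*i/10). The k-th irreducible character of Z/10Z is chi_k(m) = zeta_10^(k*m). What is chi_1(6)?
chi_1(6) = zeta_10^6 = exp(-4*I*pi/5)

Explanation: chi_1(6) = zeta_10^(1*6) = zeta_10^6. Since zeta_10^10 = 1, this equals zeta_10^6 = exp(2*pi*i*6/10) = exp(-4*I*pi/5).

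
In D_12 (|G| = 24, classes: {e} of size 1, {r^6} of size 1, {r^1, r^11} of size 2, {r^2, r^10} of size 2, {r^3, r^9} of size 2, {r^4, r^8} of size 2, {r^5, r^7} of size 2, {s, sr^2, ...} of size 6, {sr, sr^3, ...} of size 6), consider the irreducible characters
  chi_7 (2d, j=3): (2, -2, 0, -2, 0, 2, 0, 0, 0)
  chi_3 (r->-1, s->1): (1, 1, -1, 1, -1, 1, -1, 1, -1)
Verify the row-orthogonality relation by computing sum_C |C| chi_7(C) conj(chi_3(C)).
Sum = 0; so <chi_7, chi_3> = 0 (distinct irreducibles are orthogonal).

Solution. Compute term by term over conjugacy classes (|C| * chi_7(C) * conj(chi_3(C))):
  1*(2)*conj(1) + 1*(-2)*conj(1) + 2*(0)*conj(-1) + 2*(-2)*conj(1) + 2*(0)*conj(-1) + 2*(2)*conj(1) + 2*(0)*conj(-1) + 6*(0)*conj(1) + 6*(0)*conj(-1)
  = (2) + (-2) + (0) + (-4) + (0) + (4) + (0) + (0) + (0)
  = 0.
Dividing by |G| = 24 gives 0/24 = 0, matching the row-orthogonality relation <chi_7, chi_3> = [chi_7 = chi_3].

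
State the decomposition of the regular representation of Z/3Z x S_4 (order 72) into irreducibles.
Each irreducible V_i of dimension d_i appears with multiplicity d_i, i.e. rho_reg = (direct sum over all irreducibles V_i) d_i V_i. The irreducible dimensions for Z/3Z x S_4 are 1, 1, 1, 1, 1, 1, 2, 2, 2, 3, 3, 3, 3, 3, 3: 6 irreducibles of dimension 1, each with multiplicity 1; 3 irreducibles of dimension 2, each with multiplicity 2; 6 irreducibles of dimension 3, each with multiplicity 3. Total dimension 6*1*1 + 3*2*2 + 6*3*3 = 72 = |G|.

Details: General theorem: in the regular representation of a finite group G, each irreducible appears with multiplicity equal to its dimension. Check: dim(rho_reg) = sum d_i^2 = 1 + 1 + 1 + 1 + 1 + 1 + 4 + 4 + 4 + 9 + 9 + 9 + 9 + 9 + 9 = 72 = |G|.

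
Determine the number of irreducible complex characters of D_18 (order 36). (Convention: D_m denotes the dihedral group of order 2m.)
12

Derivation: The number of irreducible complex representations of a finite group equals its number of conjugacy classes. D_18 has 12 conjugacy classes (n/2 + 3 for n even), so D_18 (order 36) has exactly 12 irreducible complex representations.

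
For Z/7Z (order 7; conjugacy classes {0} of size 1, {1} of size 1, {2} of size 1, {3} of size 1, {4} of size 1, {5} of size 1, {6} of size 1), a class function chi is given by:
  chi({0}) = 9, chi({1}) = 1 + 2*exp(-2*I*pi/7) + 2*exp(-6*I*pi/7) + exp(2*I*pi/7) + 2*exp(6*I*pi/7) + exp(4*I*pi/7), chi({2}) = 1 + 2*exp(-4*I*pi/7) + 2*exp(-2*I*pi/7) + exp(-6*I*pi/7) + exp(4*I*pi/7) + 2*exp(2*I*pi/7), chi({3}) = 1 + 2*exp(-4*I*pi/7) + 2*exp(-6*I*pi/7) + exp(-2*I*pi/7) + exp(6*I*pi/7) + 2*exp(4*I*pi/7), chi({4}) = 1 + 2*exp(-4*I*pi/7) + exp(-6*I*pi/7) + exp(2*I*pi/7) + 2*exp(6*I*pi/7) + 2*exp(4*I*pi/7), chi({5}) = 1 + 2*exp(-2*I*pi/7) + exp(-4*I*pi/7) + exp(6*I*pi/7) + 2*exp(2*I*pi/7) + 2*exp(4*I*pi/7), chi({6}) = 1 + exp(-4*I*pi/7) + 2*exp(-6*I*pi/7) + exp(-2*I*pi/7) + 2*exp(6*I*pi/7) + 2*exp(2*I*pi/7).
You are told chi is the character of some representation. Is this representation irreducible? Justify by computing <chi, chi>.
Not irreducible (reducible): <chi, chi> = 15 > 1.

Reasoning: <chi, chi> = (1/|G|) sum_C |C| * |chi(C)|^2 = (1/7)[1*|9|^2 + 1*|1 + 2*exp(-2*I*pi/7) + 2*exp(-6*I*pi/7) + exp(2*I*pi/7) + 2*exp(6*I*pi/7) + exp(4*I*pi/7)|^2 + 1*|1 + 2*exp(-4*I*pi/7) + 2*exp(-2*I*pi/7) + exp(-6*I*pi/7) + exp(4*I*pi/7) + 2*exp(2*I*pi/7)|^2 + 1*|1 + 2*exp(-4*I*pi/7) + 2*exp(-6*I*pi/7) + exp(-2*I*pi/7) + exp(6*I*pi/7) + 2*exp(4*I*pi/7)|^2 + 1*|1 + 2*exp(-4*I*pi/7) + exp(-6*I*pi/7) + exp(2*I*pi/7) + 2*exp(6*I*pi/7) + 2*exp(4*I*pi/7)|^2 + 1*|1 + 2*exp(-2*I*pi/7) + exp(-4*I*pi/7) + exp(6*I*pi/7) + 2*exp(2*I*pi/7) + 2*exp(4*I*pi/7)|^2 + 1*|1 + exp(-4*I*pi/7) + 2*exp(-6*I*pi/7) + exp(-2*I*pi/7) + 2*exp(6*I*pi/7) + 2*exp(2*I*pi/7)|^2]
  = (1/7)[(81) + (15 + 11*exp(-4*I*pi/7) + 10*exp(-2*I*pi/7) + 12*exp(-6*I*pi/7) + 12*exp(6*I*pi/7) + 10*exp(2*I*pi/7) + 11*exp(4*I*pi/7)) + (15 + 10*exp(-4*I*pi/7) + 12*exp(-2*I*pi/7) + 11*exp(-6*I*pi/7) + 11*exp(6*I*pi/7) + 12*exp(2*I*pi/7) + 10*exp(4*I*pi/7)) + (15 + 12*exp(-4*I*pi/7) + 11*exp(-2*I*pi/7) + 10*exp(-6*I*pi/7) + 10*exp(6*I*pi/7) + 11*exp(2*I*pi/7) + 12*exp(4*I*pi/7)) + (15 + 12*exp(-4*I*pi/7) + 11*exp(-2*I*pi/7) + 10*exp(-6*I*pi/7) + 10*exp(6*I*pi/7) + 11*exp(2*I*pi/7) + 12*exp(4*I*pi/7)) + (15 + 10*exp(-4*I*pi/7) + 12*exp(-2*I*pi/7) + 11*exp(-6*I*pi/7) + 11*exp(6*I*pi/7) + 12*exp(2*I*pi/7) + 10*exp(4*I*pi/7)) + (15 + 11*exp(-4*I*pi/7) + 10*exp(-2*I*pi/7) + 12*exp(-6*I*pi/7) + 12*exp(6*I*pi/7) + 10*exp(2*I*pi/7) + 11*exp(4*I*pi/7))] = 105/7 = 15.
(Exp terms are combined using exp(i*s)*conj(exp(i*t)) = exp(i*(s-t)), and sums of them are collapsed using the identity that for every m > 1 the m distinct m-th roots of unity sum to 0, e.g. 1 + exp(2*I*pi/3) + exp(-2*I*pi/3) = 0.)
A character is irreducible iff <chi, chi> = 1, so this representation is reducible.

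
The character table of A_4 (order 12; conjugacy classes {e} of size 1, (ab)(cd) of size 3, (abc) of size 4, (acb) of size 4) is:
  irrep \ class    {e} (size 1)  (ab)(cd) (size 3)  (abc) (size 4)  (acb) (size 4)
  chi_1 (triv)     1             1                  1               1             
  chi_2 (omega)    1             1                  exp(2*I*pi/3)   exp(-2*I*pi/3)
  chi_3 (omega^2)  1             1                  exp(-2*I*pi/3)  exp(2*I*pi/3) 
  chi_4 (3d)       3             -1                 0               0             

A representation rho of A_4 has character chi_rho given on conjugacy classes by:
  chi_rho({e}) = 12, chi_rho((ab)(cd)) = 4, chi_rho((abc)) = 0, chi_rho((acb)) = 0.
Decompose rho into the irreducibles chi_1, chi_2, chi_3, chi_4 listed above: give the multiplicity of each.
Multiplicities: chi_1: 2, chi_2: 2, chi_3: 2, chi_4: 2.

Proof sketch: Use <chi_rho, chi> = (1/|G|) sum_C |C| * chi_rho(C) * conj(chi(C)) with |G| = 12 for each irreducible chi in the table:
  <chi_rho, chi_1> = (1/12)[1*(12)*conj(1) + 3*(4)*conj(1) + 4*(0)*conj(1) + 4*(0)*conj(1)]
      = (1/12)[(12) + (12) + (0) + (0)] = 24/12 = 2
  <chi_rho, chi_2> = (1/12)[1*(12)*conj(1) + 3*(4)*conj(1) + 4*(0)*conj(exp(2*I*pi/3)) + 4*(0)*conj(exp(-2*I*pi/3))]
      = (1/12)[(12) + (12) + (0) + (0)] = 24/12 = 2
  <chi_rho, chi_3> = (1/12)[1*(12)*conj(1) + 3*(4)*conj(1) + 4*(0)*conj(exp(-2*I*pi/3)) + 4*(0)*conj(exp(2*I*pi/3))]
      = (1/12)[(12) + (12) + (0) + (0)] = 24/12 = 2
  <chi_rho, chi_4> = (1/12)[1*(12)*conj(3) + 3*(4)*conj(-1) + 4*(0)*conj(0) + 4*(0)*conj(0)]
      = (1/12)[(36) + (-12) + (0) + (0)] = 24/12 = 2
(Exp terms are combined using exp(i*s)*conj(exp(i*t)) = exp(i*(s-t)), and sums of them are collapsed using the identity that for every m > 1 the m distinct m-th roots of unity sum to 0, e.g. 1 + exp(2*I*pi/3) + exp(-2*I*pi/3) = 0.)
Dimension check: dim(rho) = sum (mult * dim) = 2*1 + 2*1 + 2*1 + 2*3 = 12 = chi_rho(e) = 12.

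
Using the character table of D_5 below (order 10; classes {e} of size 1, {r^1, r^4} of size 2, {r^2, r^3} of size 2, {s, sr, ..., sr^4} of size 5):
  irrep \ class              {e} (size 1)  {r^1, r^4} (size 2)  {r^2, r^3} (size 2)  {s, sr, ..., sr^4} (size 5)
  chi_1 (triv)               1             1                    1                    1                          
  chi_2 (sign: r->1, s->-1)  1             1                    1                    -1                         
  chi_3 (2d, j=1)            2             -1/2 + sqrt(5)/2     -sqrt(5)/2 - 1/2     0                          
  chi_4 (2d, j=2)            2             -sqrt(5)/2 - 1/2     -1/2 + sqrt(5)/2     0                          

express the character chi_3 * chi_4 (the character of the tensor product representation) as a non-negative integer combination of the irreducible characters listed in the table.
chi_3 tensor chi_4 = chi_3 + chi_4 (all other irreducibles have multiplicity 0).

Derivation: The character of a tensor product is the pointwise product (chi_3 * chi_4)(C) = chi_3(C) * chi_4(C):
  {e}: (2)*(2), {r^1, r^4}: (-1/2 + sqrt(5)/2)*(-sqrt(5)/2 - 1/2), {r^2, r^3}: (-sqrt(5)/2 - 1/2)*(-1/2 + sqrt(5)/2), {s, sr, ..., sr^4}: (0)*(0)
so (chi_3 * chi_4) takes values
  {e} -> 4, {r^1, r^4} -> -1, {r^2, r^3} -> -1, {s, sr, ..., sr^4} -> 0.
Now take the inner product of this character with each irreducible chi from the table, <chi_3*chi_4, chi> = (1/10) sum_C |C| (chi_3*chi_4)(C) conj(chi(C)):
  <chi_3*chi_4, chi_1> = (1/10)[1*(4)*conj(1) + 2*(-1)*conj(1) + 2*(-1)*conj(1) + 5*(0)*conj(1)]
      = (1/10)[(4) + (-2) + (-2) + (0)] = 0/10 = 0
  <chi_3*chi_4, chi_2> = (1/10)[1*(4)*conj(1) + 2*(-1)*conj(1) + 2*(-1)*conj(1) + 5*(0)*conj(-1)]
      = (1/10)[(4) + (-2) + (-2) + (0)] = 0/10 = 0
  <chi_3*chi_4, chi_3> = (1/10)[1*(4)*conj(2) + 2*(-1)*conj(-1/2 + sqrt(5)/2) + 2*(-1)*conj(-sqrt(5)/2 - 1/2) + 5*(0)*conj(0)]
      = (1/10)[(8) + (1 - sqrt(5)) + (1 + sqrt(5)) + (0)] = 10/10 = 1
  <chi_3*chi_4, chi_4> = (1/10)[1*(4)*conj(2) + 2*(-1)*conj(-sqrt(5)/2 - 1/2) + 2*(-1)*conj(-1/2 + sqrt(5)/2) + 5*(0)*conj(0)]
      = (1/10)[(8) + (1 + sqrt(5)) + (1 - sqrt(5)) + (0)] = 10/10 = 1
Hence the multiplicities are chi_3: 1, chi_4: 1. Dimension check: dim(chi_3)*dim(chi_4) = 2*2 = 4 and sum (mult * dim) = 1*2 + 1*2 = 4.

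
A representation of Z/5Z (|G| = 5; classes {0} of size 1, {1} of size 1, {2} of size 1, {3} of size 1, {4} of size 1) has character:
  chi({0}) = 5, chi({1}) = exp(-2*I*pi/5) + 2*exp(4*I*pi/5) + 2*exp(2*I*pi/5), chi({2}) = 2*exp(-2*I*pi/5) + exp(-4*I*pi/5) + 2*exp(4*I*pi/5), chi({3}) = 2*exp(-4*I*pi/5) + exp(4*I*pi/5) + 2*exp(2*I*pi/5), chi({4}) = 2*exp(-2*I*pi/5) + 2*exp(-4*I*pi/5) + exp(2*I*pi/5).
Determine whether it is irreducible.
Not irreducible (reducible): <chi, chi> = 9 > 1.

Proof sketch: <chi, chi> = (1/|G|) sum_C |C| * |chi(C)|^2 = (1/5)[1*|5|^2 + 1*|exp(-2*I*pi/5) + 2*exp(4*I*pi/5) + 2*exp(2*I*pi/5)|^2 + 1*|2*exp(-2*I*pi/5) + exp(-4*I*pi/5) + 2*exp(4*I*pi/5)|^2 + 1*|2*exp(-4*I*pi/5) + exp(4*I*pi/5) + 2*exp(2*I*pi/5)|^2 + 1*|2*exp(-2*I*pi/5) + 2*exp(-4*I*pi/5) + exp(2*I*pi/5)|^2]
  = (1/5)[(25) + (5) + (5) + (5) + (5)] = 45/5 = 9.
(Exp terms are combined using exp(i*s)*conj(exp(i*t)) = exp(i*(s-t)), and sums of them are collapsed using the identity that for every m > 1 the m distinct m-th roots of unity sum to 0, e.g. 1 + exp(2*I*pi/3) + exp(-2*I*pi/3) = 0.)
A character is irreducible iff <chi, chi> = 1, so this representation is reducible.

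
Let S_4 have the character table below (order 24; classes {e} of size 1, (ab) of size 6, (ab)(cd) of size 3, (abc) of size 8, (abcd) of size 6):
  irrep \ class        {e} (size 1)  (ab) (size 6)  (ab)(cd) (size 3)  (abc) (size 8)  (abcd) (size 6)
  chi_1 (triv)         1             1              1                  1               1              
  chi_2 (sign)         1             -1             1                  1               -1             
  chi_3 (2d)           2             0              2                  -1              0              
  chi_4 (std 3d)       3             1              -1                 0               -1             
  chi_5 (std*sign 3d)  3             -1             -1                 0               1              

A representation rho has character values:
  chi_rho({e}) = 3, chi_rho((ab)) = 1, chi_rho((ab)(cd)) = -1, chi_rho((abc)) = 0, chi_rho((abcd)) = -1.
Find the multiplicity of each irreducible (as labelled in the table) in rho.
Multiplicities: chi_1: 0, chi_2: 0, chi_3: 0, chi_4: 1, chi_5: 0.

Working: Use <chi_rho, chi> = (1/|G|) sum_C |C| * chi_rho(C) * conj(chi(C)) with |G| = 24 for each irreducible chi in the table:
  <chi_rho, chi_1> = (1/24)[1*(3)*conj(1) + 6*(1)*conj(1) + 3*(-1)*conj(1) + 8*(0)*conj(1) + 6*(-1)*conj(1)]
      = (1/24)[(3) + (6) + (-3) + (0) + (-6)] = 0/24 = 0
  <chi_rho, chi_2> = (1/24)[1*(3)*conj(1) + 6*(1)*conj(-1) + 3*(-1)*conj(1) + 8*(0)*conj(1) + 6*(-1)*conj(-1)]
      = (1/24)[(3) + (-6) + (-3) + (0) + (6)] = 0/24 = 0
  <chi_rho, chi_3> = (1/24)[1*(3)*conj(2) + 6*(1)*conj(0) + 3*(-1)*conj(2) + 8*(0)*conj(-1) + 6*(-1)*conj(0)]
      = (1/24)[(6) + (0) + (-6) + (0) + (0)] = 0/24 = 0
  <chi_rho, chi_4> = (1/24)[1*(3)*conj(3) + 6*(1)*conj(1) + 3*(-1)*conj(-1) + 8*(0)*conj(0) + 6*(-1)*conj(-1)]
      = (1/24)[(9) + (6) + (3) + (0) + (6)] = 24/24 = 1
  <chi_rho, chi_5> = (1/24)[1*(3)*conj(3) + 6*(1)*conj(-1) + 3*(-1)*conj(-1) + 8*(0)*conj(0) + 6*(-1)*conj(1)]
      = (1/24)[(9) + (-6) + (3) + (0) + (-6)] = 0/24 = 0
Dimension check: dim(rho) = sum (mult * dim) = 0*1 + 0*1 + 0*2 + 1*3 + 0*3 = 3 = chi_rho(e) = 3.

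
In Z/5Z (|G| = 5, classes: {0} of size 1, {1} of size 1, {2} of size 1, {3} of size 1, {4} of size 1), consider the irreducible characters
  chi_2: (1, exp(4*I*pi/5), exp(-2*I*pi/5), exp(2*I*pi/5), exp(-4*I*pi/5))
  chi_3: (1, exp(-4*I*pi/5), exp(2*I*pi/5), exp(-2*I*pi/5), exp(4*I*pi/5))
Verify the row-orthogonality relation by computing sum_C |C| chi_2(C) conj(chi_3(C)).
Sum = 0; so <chi_2, chi_3> = 0 (distinct irreducibles are orthogonal).

Compute term by term over conjugacy classes (|C| * chi_2(C) * conj(chi_3(C))):
  1*(1)*conj(1) + 1*(exp(4*I*pi/5))*conj(exp(-4*I*pi/5)) + 1*(exp(-2*I*pi/5))*conj(exp(2*I*pi/5)) + 1*(exp(2*I*pi/5))*conj(exp(-2*I*pi/5)) + 1*(exp(-4*I*pi/5))*conj(exp(4*I*pi/5))
  = (1) + (exp(-2*I*pi/5)) + (exp(-4*I*pi/5)) + (exp(4*I*pi/5)) + (exp(2*I*pi/5))
  = 0.
(Exp terms are combined using exp(i*s)*conj(exp(i*t)) = exp(i*(s-t)), and sums of them are collapsed using the identity that for every m > 1 the m distinct m-th roots of unity sum to 0, e.g. 1 + exp(2*I*pi/3) + exp(-2*I*pi/3) = 0.)
Dividing by |G| = 5 gives 0/5 = 0, matching the row-orthogonality relation <chi_2, chi_3> = [chi_2 = chi_3].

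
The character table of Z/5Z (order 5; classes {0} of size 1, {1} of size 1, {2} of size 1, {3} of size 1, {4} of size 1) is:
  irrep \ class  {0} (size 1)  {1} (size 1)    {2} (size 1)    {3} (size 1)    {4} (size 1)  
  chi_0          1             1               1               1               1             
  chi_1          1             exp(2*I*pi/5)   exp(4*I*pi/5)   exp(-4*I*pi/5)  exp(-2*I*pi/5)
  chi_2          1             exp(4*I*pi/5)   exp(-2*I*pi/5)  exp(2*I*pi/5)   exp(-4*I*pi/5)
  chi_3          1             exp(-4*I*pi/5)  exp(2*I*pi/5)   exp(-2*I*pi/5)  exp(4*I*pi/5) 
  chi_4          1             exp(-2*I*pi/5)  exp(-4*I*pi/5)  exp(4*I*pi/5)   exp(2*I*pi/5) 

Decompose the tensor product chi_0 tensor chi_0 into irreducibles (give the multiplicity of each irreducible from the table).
chi_0 tensor chi_0 = chi_0 (all other irreducibles have multiplicity 0).

Solution. The character of a tensor product is the pointwise product (chi_0 * chi_0)(C) = chi_0(C) * chi_0(C):
  {0}: (1)*(1), {1}: (1)*(1), {2}: (1)*(1), {3}: (1)*(1), {4}: (1)*(1)
so (chi_0 * chi_0) takes values
  {0} -> 1, {1} -> 1, {2} -> 1, {3} -> 1, {4} -> 1.
Now take the inner product of this character with each irreducible chi from the table, <chi_0*chi_0, chi> = (1/5) sum_C |C| (chi_0*chi_0)(C) conj(chi(C)):
  <chi_0*chi_0, chi_0> = (1/5)[1*(1)*conj(1) + 1*(1)*conj(1) + 1*(1)*conj(1) + 1*(1)*conj(1) + 1*(1)*conj(1)]
      = (1/5)[(1) + (1) + (1) + (1) + (1)] = 5/5 = 1
  <chi_0*chi_0, chi_1> = (1/5)[1*(1)*conj(1) + 1*(1)*conj(exp(2*I*pi/5)) + 1*(1)*conj(exp(4*I*pi/5)) + 1*(1)*conj(exp(-4*I*pi/5)) + 1*(1)*conj(exp(-2*I*pi/5))]
      = (1/5)[(1) + (exp(-2*I*pi/5)) + (exp(-4*I*pi/5)) + (exp(4*I*pi/5)) + (exp(2*I*pi/5))] = 0/5 = 0
  <chi_0*chi_0, chi_2> = (1/5)[1*(1)*conj(1) + 1*(1)*conj(exp(4*I*pi/5)) + 1*(1)*conj(exp(-2*I*pi/5)) + 1*(1)*conj(exp(2*I*pi/5)) + 1*(1)*conj(exp(-4*I*pi/5))]
      = (1/5)[(1) + (exp(-4*I*pi/5)) + (exp(2*I*pi/5)) + (exp(-2*I*pi/5)) + (exp(4*I*pi/5))] = 0/5 = 0
  <chi_0*chi_0, chi_3> = (1/5)[1*(1)*conj(1) + 1*(1)*conj(exp(-4*I*pi/5)) + 1*(1)*conj(exp(2*I*pi/5)) + 1*(1)*conj(exp(-2*I*pi/5)) + 1*(1)*conj(exp(4*I*pi/5))]
      = (1/5)[(1) + (exp(4*I*pi/5)) + (exp(-2*I*pi/5)) + (exp(2*I*pi/5)) + (exp(-4*I*pi/5))] = 0/5 = 0
  <chi_0*chi_0, chi_4> = (1/5)[1*(1)*conj(1) + 1*(1)*conj(exp(-2*I*pi/5)) + 1*(1)*conj(exp(-4*I*pi/5)) + 1*(1)*conj(exp(4*I*pi/5)) + 1*(1)*conj(exp(2*I*pi/5))]
      = (1/5)[(1) + (exp(2*I*pi/5)) + (exp(4*I*pi/5)) + (exp(-4*I*pi/5)) + (exp(-2*I*pi/5))] = 0/5 = 0
(Exp terms are combined using exp(i*s)*conj(exp(i*t)) = exp(i*(s-t)), and sums of them are collapsed using the identity that for every m > 1 the m distinct m-th roots of unity sum to 0, e.g. 1 + exp(2*I*pi/3) + exp(-2*I*pi/3) = 0.)
Hence the multiplicities are chi_0: 1. Dimension check: dim(chi_0)*dim(chi_0) = 1*1 = 1 and sum (mult * dim) = 1*1 = 1.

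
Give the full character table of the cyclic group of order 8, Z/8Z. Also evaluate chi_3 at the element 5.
Character table of Z/8Z (irreps indexed chi_0,...,chi_7 with chi_k(m) = zeta_8^(k*m), zeta_8 = exp(2*pi*i/8)):
  irrep \ class  {0} (size 1)  {1} (size 1)    {2} (size 1)  {3} (size 1)    {4} (size 1)  {5} (size 1)    {6} (size 1)  {7} (size 1)  
  chi_0          1             1               1             1               1             1               1             1             
  chi_1          1             exp(I*pi/4)     I             exp(3*I*pi/4)   -1            exp(-3*I*pi/4)  -I            exp(-I*pi/4)  
  chi_2          1             I               -1            -I              1             I               -1            -I            
  chi_3          1             exp(3*I*pi/4)   -I            exp(I*pi/4)     -1            exp(-I*pi/4)    I             exp(-3*I*pi/4)
  chi_4          1             -1              1             -1              1             -1              1             -1            
  chi_5          1             exp(-3*I*pi/4)  I             exp(-I*pi/4)    -1            exp(I*pi/4)     -I            exp(3*I*pi/4) 
  chi_6          1             -I              -1            I               1             -I              -1            I             
  chi_7          1             exp(-I*pi/4)    -I            exp(-3*I*pi/4)  -1            exp(3*I*pi/4)   I             exp(I*pi/4)   

Spot check: chi_3(5) = zeta_8^(3*5) = zeta_8^15 = exp(-I*pi/4).

Details: Z/8Z is abelian, so all 8 irreducible complex representations are 1-dimensional. They are given by chi_k(m) = zeta_8^(k*m) for k = 0,...,7. Row orthogonality: sum_m chi_k(m) conj(chi_l(m)) = 8 * [k = l].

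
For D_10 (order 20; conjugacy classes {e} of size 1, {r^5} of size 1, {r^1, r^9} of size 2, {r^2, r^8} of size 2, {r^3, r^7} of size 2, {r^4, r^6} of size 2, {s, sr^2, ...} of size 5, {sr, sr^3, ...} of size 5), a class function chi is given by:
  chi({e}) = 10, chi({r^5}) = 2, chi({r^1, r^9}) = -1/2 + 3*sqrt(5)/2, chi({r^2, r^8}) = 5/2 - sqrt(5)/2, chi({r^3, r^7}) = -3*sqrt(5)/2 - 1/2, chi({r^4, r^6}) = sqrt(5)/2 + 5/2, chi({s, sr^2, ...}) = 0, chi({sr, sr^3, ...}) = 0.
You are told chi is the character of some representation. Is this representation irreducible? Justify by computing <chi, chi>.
Not irreducible (reducible): <chi, chi> = 9 > 1.

Details: <chi, chi> = (1/|G|) sum_C |C| * |chi(C)|^2 = (1/20)[1*|10|^2 + 1*|2|^2 + 2*|-1/2 + 3*sqrt(5)/2|^2 + 2*|5/2 - sqrt(5)/2|^2 + 2*|-3*sqrt(5)/2 - 1/2|^2 + 2*|sqrt(5)/2 + 5/2|^2 + 5*|0|^2 + 5*|0|^2]
  = (1/20)[(100) + (4) + (23 - 3*sqrt(5)) + (15 - 5*sqrt(5)) + (3*sqrt(5) + 23) + (5*sqrt(5) + 15) + (0) + (0)] = 180/20 = 9.
A character is irreducible iff <chi, chi> = 1, so this representation is reducible.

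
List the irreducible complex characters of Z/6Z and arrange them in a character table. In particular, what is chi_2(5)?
Character table of Z/6Z (irreps indexed chi_0,...,chi_5 with chi_k(m) = zeta_6^(k*m), zeta_6 = exp(2*pi*i/6)):
  irrep \ class  {0} (size 1)  {1} (size 1)    {2} (size 1)    {3} (size 1)  {4} (size 1)    {5} (size 1)  
  chi_0          1             1               1               1             1               1             
  chi_1          1             exp(I*pi/3)     exp(2*I*pi/3)   -1            exp(-2*I*pi/3)  exp(-I*pi/3)  
  chi_2          1             exp(2*I*pi/3)   exp(-2*I*pi/3)  1             exp(2*I*pi/3)   exp(-2*I*pi/3)
  chi_3          1             -1              1               -1            1               -1            
  chi_4          1             exp(-2*I*pi/3)  exp(2*I*pi/3)   1             exp(-2*I*pi/3)  exp(2*I*pi/3) 
  chi_5          1             exp(-I*pi/3)    exp(-2*I*pi/3)  -1            exp(2*I*pi/3)   exp(I*pi/3)   

Spot check: chi_2(5) = zeta_6^(2*5) = zeta_6^10 = exp(-2*I*pi/3).

Working: Z/6Z is abelian, so all 6 irreducible complex representations are 1-dimensional. They are given by chi_k(m) = zeta_6^(k*m) for k = 0,...,5. Row orthogonality: sum_m chi_k(m) conj(chi_l(m)) = 6 * [k = l].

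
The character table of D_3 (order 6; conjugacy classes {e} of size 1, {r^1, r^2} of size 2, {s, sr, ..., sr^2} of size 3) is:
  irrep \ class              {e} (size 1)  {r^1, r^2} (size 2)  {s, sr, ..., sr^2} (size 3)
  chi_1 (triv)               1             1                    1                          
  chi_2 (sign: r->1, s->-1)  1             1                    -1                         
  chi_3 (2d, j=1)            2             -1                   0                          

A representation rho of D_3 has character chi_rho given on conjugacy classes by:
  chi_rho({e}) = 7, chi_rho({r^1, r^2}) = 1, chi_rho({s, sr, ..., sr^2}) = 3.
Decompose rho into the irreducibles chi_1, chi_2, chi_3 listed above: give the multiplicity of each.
Multiplicities: chi_1: 3, chi_2: 0, chi_3: 2.

Reasoning: Use <chi_rho, chi> = (1/|G|) sum_C |C| * chi_rho(C) * conj(chi(C)) with |G| = 6 for each irreducible chi in the table:
  <chi_rho, chi_1> = (1/6)[1*(7)*conj(1) + 2*(1)*conj(1) + 3*(3)*conj(1)]
      = (1/6)[(7) + (2) + (9)] = 18/6 = 3
  <chi_rho, chi_2> = (1/6)[1*(7)*conj(1) + 2*(1)*conj(1) + 3*(3)*conj(-1)]
      = (1/6)[(7) + (2) + (-9)] = 0/6 = 0
  <chi_rho, chi_3> = (1/6)[1*(7)*conj(2) + 2*(1)*conj(-1) + 3*(3)*conj(0)]
      = (1/6)[(14) + (-2) + (0)] = 12/6 = 2
Dimension check: dim(rho) = sum (mult * dim) = 3*1 + 0*1 + 2*2 = 7 = chi_rho(e) = 7.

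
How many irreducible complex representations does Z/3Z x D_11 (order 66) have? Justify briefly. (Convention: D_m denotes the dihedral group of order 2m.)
21

Why: The number of irreducible complex representations of a finite group equals its number of conjugacy classes. For a direct product, #classes(G x H) = #classes(G) * #classes(H). Z/3Z has 3 classes (abelian), D_11 has 7 classes, so 3 * 7 = 21, so Z/3Z x D_11 (order 66) has exactly 21 irreducible complex representations.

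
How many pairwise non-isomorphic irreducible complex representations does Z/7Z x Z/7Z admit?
49

Argument: The number of irreducible complex representations of a finite group equals its number of conjugacy classes. Z/7Z x Z/7Z is abelian of order 49, so every element is its own conjugacy class: 49 classes, so Z/7Z x Z/7Z (order 49) has exactly 49 irreducible complex representations.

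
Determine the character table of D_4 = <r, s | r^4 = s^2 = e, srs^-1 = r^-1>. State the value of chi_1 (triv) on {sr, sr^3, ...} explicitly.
Conjugacy classes: {e} of size 1, {r^2} of size 1, {r^1, r^3} of size 2, {s, sr^2, ...} of size 2, {sr, sr^3, ...} of size 2.
Character table:
  irrep \ class              {e} (size 1)  {r^2} (size 1)  {r^1, r^3} (size 2)  {s, sr^2, ...} (size 2)  {sr, sr^3, ...} (size 2)
  chi_1 (triv)               1             1               1                    1                        1                       
  chi_2 (sign: r->1, s->-1)  1             1               1                    -1                       -1                      
  chi_3 (r->-1, s->1)        1             1               -1                   1                        -1                      
  chi_4 (r->-1, s->-1)       1             1               -1                   -1                       1                       
  chi_5 (2d, j=1)            2             -2              0                    0                        0                       

Spot check: chi_1 (triv) on {sr, sr^3, ...} = 1.

Working: D_4 has order 2*4 = 8 with 5 conjugacy classes, hence 5 irreducibles. Sum of squared dims 1 + 1 + 1 + 1 + 4 = 8 = |G|. Linear characters come from the abelianisation; the 2-dimensional irreps have character r^k -> 2*cos(2*pi*j*k/4), reflections -> 0.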